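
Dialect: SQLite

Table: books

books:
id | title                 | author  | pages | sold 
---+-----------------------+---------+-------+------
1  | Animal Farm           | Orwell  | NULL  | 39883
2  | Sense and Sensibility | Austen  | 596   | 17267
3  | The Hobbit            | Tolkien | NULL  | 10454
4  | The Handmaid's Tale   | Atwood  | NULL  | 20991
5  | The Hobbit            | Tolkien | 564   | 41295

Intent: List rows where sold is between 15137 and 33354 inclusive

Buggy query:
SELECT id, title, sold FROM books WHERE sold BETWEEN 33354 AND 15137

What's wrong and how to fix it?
Bug: BETWEEN expects the lower bound first; with 33354 AND 15137 the range is empty

Fix: Write BETWEEN 15137 AND 33354

Corrected query:
SELECT id, title, sold FROM books WHERE sold BETWEEN 15137 AND 33354

Result:
id | title                 | sold 
---+-----------------------+------
2  | Sense and Sensibility | 17267
4  | The Handmaid's Tale   | 20991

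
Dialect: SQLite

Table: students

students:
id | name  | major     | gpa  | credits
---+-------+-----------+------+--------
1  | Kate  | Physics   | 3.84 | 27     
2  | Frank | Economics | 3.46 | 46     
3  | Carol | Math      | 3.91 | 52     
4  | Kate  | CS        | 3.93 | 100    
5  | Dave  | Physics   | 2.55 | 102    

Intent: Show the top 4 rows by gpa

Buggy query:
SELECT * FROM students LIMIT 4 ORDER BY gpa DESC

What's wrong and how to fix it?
Bug: ORDER BY cannot follow LIMIT; LIMIT is the final clause

Fix: Sort with ORDER BY, then apply LIMIT

Corrected query:
SELECT * FROM students ORDER BY gpa DESC LIMIT 4

Result:
id | name  | major     | gpa  | credits
---+-------+-----------+------+--------
4  | Kate  | CS        | 3.93 | 100    
3  | Carol | Math      | 3.91 | 52     
1  | Kate  | Physics   | 3.84 | 27     
2  | Frank | Economics | 3.46 | 46     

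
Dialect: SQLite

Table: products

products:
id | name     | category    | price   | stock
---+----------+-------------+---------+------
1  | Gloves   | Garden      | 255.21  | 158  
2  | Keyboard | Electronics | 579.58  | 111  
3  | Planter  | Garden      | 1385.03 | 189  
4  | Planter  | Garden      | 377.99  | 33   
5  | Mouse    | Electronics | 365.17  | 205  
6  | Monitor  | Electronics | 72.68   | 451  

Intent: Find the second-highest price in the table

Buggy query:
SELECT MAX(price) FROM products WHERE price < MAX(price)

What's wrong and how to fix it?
Bug: The inner MAX is an aggregate inside WHERE, which is not allowed

Fix: Put the inner MAX in a scalar subquery

Corrected query:
SELECT MAX(price) FROM products WHERE price < (SELECT MAX(price) FROM products)

Result:
MAX(price)
----------
579.58    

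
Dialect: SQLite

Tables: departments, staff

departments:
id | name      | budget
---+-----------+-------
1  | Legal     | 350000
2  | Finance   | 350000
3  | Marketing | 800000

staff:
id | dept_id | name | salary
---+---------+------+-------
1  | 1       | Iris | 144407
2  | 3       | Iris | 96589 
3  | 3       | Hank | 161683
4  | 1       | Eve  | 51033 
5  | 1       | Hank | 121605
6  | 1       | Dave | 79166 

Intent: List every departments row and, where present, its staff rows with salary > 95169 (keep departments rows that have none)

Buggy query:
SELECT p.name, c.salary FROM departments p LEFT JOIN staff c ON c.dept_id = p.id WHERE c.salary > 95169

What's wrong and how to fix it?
Bug: Filtering c.salary in WHERE discards the NULL rows produced by LEFT JOIN, turning it into an inner join

Fix: Put 'c.salary > 95169' in the JOIN's ON clause instead of WHERE

Corrected query:
SELECT p.name, c.salary FROM departments p LEFT JOIN staff c ON c.dept_id = p.id AND c.salary > 95169

Result:
name      | salary
----------+-------
Legal     | 121605
Legal     | 144407
Finance   | NULL  
Marketing | 96589 
Marketing | 161683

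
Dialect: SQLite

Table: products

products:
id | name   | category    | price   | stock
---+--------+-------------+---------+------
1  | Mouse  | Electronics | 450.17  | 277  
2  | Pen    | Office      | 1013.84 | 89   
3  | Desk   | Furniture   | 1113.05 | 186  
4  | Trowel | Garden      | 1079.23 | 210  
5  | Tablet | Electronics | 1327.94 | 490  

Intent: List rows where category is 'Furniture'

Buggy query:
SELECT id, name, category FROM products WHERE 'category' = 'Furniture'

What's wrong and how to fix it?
Bug: Single quotes denote string literals in SQL; the column name is being compared as a constant string

Fix: Remove the quotes around the column name (or use double quotes for an identifier)

Corrected query:
SELECT id, name, category FROM products WHERE category = 'Furniture'

Result:
id | name | category 
---+------+----------
3  | Desk | Furniture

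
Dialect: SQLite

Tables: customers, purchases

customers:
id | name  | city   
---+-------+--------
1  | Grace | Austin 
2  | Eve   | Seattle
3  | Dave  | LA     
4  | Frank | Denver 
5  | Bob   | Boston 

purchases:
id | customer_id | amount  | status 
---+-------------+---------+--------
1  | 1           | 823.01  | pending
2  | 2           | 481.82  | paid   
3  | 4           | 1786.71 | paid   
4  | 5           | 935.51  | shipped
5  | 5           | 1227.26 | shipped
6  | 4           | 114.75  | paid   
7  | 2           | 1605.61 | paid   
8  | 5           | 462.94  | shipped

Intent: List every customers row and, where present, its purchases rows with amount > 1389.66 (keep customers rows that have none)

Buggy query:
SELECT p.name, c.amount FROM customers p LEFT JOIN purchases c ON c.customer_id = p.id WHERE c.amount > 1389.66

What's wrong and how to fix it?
Bug: Filtering c.amount in WHERE discards the NULL rows produced by LEFT JOIN, turning it into an inner join

Fix: Move the right-table condition into the ON clause so unmatched parents are kept

Corrected query:
SELECT p.name, c.amount FROM customers p LEFT JOIN purchases c ON c.customer_id = p.id AND c.amount > 1389.66

Result:
name  | amount 
------+--------
Grace | NULL   
Eve   | 1605.61
Dave  | NULL   
Frank | 1786.71
Bob   | NULL   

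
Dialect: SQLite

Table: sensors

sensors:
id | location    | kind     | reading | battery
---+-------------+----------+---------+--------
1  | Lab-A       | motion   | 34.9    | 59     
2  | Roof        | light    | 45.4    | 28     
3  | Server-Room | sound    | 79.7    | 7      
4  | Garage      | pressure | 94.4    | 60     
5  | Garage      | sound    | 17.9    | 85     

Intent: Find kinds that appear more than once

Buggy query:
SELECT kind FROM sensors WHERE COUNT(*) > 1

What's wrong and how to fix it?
Bug: WHERE can't reference COUNT(*); aggregates are computed after WHERE

Fix: GROUP BY kind, then filter groups with HAVING COUNT(*) > 1

Corrected query:
SELECT kind FROM sensors GROUP BY kind HAVING COUNT(*) > 1

Result:
kind 
-----
sound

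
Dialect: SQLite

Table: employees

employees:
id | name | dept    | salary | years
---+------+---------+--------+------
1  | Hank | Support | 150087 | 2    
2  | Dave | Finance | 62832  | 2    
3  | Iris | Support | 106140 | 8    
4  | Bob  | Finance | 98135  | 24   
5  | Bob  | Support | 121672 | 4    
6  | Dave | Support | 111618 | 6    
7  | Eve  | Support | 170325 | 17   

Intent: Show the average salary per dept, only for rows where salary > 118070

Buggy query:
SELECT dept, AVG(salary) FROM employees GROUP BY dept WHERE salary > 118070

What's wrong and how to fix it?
Bug: WHERE cannot follow GROUP BY

Fix: Place WHERE between FROM and GROUP BY

Corrected query:
SELECT dept, AVG(salary) FROM employees WHERE salary > 118070 GROUP BY dept

Result:
dept    | AVG(salary)  
--------+--------------
Support | 147361.333333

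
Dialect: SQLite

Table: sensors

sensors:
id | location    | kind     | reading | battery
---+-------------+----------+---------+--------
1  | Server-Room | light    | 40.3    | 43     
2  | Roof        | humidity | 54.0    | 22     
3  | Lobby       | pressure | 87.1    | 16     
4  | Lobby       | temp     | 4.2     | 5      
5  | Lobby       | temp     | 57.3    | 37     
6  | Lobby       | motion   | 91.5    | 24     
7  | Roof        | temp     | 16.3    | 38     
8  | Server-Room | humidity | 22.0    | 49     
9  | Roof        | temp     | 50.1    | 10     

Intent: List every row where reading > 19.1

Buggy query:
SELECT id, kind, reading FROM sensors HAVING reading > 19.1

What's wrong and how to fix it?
Bug: This is a non-aggregate query (no GROUP BY, no aggregates), so in SQLite the HAVING clause is invalid here; a row-level condition belongs in WHERE

Fix: Use WHERE for row-level filtering

Corrected query:
SELECT id, kind, reading FROM sensors WHERE reading > 19.1

Result:
id | kind     | reading
---+----------+--------
1  | light    | 40.3   
2  | humidity | 54     
3  | pressure | 87.1   
5  | temp     | 57.3   
6  | motion   | 91.5   
8  | humidity | 22     
9  | temp     | 50.1   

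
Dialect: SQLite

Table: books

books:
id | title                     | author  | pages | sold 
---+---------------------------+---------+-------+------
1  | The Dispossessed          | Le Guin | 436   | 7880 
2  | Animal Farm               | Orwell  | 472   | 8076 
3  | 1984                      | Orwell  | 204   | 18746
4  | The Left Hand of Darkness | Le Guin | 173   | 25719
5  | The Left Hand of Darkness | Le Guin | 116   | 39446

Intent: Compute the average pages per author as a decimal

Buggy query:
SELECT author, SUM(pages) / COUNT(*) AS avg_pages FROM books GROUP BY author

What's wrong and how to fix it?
Bug: SUM(pages) and COUNT(*) are both integers; the division truncates the fractional part

Fix: Multiply by 1.0 (or CAST to REAL) to force floating-point division

Corrected query:
SELECT author, SUM(pages) * 1.0 / COUNT(*) AS avg_pages FROM books GROUP BY author

Result:
author  | avg_pages 
--------+-----------
Le Guin | 241.666667
Orwell  | 338       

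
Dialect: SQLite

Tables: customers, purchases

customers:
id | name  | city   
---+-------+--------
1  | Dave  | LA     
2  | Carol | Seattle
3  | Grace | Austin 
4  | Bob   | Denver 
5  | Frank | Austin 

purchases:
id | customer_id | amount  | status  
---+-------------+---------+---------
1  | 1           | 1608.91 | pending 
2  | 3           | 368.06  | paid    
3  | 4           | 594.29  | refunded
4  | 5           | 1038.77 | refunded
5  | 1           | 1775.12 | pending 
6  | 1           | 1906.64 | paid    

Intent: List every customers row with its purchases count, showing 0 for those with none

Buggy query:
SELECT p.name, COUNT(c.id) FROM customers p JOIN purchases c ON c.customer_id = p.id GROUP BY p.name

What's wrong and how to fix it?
Bug: An inner join excludes parents with zero children

Fix: Switch to LEFT JOIN to retain unmatched parent rows

Corrected query:
SELECT p.name, COUNT(c.id) FROM customers p LEFT JOIN purchases c ON c.customer_id = p.id GROUP BY p.name

Result:
name  | COUNT(c.id)
------+------------
Bob   | 1          
Carol | 0          
Dave  | 3          
Frank | 1          
Grace | 1          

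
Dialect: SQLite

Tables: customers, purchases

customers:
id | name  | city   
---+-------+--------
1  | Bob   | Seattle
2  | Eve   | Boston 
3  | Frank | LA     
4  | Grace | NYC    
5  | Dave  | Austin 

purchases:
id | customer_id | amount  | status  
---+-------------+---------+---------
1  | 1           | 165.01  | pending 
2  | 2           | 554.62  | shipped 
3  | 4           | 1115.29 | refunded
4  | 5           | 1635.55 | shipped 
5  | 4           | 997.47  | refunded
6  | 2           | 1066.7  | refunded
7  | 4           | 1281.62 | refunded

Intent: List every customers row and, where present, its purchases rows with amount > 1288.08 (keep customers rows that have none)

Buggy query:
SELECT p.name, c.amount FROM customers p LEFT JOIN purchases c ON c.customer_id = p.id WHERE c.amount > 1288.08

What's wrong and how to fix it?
Bug: Filtering c.amount in WHERE discards the NULL rows produced by LEFT JOIN, turning it into an inner join

Fix: Move the right-table condition into the ON clause so unmatched parents are kept

Corrected query:
SELECT p.name, c.amount FROM customers p LEFT JOIN purchases c ON c.customer_id = p.id AND c.amount > 1288.08

Result:
name  | amount 
------+--------
Bob   | NULL   
Eve   | NULL   
Frank | NULL   
Grace | NULL   
Dave  | 1635.55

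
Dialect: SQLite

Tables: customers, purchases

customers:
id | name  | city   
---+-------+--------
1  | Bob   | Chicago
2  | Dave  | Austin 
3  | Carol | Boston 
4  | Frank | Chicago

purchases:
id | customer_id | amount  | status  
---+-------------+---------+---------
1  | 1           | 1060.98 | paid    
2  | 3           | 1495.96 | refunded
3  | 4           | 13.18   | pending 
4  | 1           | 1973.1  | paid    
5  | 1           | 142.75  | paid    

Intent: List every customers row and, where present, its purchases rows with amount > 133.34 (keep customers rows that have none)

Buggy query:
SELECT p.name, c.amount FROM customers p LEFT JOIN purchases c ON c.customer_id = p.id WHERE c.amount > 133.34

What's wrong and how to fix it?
Bug: A WHERE condition on the right-hand table after LEFT JOIN drops unmatched parents

Fix: Move the right-table condition into the ON clause so unmatched parents are kept

Corrected query:
SELECT p.name, c.amount FROM customers p LEFT JOIN purchases c ON c.customer_id = p.id AND c.amount > 133.34

Result:
name  | amount 
------+--------
Bob   | 142.75 
Bob   | 1060.98
Bob   | 1973.1 
Dave  | NULL   
Carol | 1495.96
Frank | NULL   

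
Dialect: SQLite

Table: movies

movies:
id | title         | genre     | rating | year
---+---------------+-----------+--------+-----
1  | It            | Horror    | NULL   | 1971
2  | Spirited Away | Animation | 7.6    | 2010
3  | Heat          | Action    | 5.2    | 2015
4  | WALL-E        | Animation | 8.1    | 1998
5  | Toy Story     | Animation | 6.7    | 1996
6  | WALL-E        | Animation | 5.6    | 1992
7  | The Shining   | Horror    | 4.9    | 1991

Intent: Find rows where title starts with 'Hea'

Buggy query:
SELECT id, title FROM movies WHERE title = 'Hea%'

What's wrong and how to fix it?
Bug: '=' compares the literal string including the % character; pattern matching needs LIKE

Fix: Replace '=' with LIKE so 'Hea%' is treated as a pattern

Corrected query:
SELECT id, title FROM movies WHERE title LIKE 'Hea%'

Result:
id | title
---+------
3  | Heat 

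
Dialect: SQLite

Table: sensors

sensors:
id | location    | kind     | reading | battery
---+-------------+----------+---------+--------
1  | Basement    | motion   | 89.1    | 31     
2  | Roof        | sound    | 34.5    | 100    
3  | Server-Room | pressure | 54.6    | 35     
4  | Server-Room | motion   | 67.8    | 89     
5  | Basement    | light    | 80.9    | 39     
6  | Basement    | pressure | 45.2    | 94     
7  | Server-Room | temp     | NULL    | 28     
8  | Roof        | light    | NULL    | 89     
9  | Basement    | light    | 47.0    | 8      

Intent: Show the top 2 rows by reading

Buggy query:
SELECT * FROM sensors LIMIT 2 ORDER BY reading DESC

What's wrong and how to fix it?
Bug: ORDER BY cannot follow LIMIT; LIMIT is the final clause

Fix: Swap the clauses: ORDER BY first, then LIMIT

Corrected query:
SELECT * FROM sensors ORDER BY reading DESC LIMIT 2

Result:
id | location | kind   | reading | battery
---+----------+--------+---------+--------
1  | Basement | motion | 89.1    | 31     
5  | Basement | light  | 80.9    | 39     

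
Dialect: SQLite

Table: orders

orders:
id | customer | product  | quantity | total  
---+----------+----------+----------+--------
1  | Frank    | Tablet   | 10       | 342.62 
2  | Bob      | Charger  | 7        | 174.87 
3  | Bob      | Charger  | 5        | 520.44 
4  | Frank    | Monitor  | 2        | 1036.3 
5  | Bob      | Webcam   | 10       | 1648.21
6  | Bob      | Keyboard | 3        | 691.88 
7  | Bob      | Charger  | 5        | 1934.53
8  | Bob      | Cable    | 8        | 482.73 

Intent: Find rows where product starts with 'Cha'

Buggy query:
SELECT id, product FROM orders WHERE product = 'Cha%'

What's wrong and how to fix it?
Bug: Wildcards only work with LIKE; '=' treats '%' as a literal character

Fix: Use LIKE for wildcard pattern matching

Corrected query:
SELECT id, product FROM orders WHERE product LIKE 'Cha%'

Result:
id | product
---+--------
2  | Charger
3  | Charger
7  | Charger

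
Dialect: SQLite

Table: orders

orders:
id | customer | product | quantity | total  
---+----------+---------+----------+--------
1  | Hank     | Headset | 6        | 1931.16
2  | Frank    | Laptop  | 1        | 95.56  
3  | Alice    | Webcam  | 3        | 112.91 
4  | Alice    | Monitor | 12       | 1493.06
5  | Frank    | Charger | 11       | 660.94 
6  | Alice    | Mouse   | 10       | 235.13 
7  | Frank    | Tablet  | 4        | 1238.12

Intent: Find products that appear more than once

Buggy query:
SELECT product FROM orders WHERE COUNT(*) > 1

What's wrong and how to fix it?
Bug: COUNT(*) is an aggregate and cannot be used in WHERE

Fix: GROUP BY product, then filter groups with HAVING COUNT(*) > 1

Corrected query:
SELECT product FROM orders GROUP BY product HAVING COUNT(*) > 1

Result:
(no rows)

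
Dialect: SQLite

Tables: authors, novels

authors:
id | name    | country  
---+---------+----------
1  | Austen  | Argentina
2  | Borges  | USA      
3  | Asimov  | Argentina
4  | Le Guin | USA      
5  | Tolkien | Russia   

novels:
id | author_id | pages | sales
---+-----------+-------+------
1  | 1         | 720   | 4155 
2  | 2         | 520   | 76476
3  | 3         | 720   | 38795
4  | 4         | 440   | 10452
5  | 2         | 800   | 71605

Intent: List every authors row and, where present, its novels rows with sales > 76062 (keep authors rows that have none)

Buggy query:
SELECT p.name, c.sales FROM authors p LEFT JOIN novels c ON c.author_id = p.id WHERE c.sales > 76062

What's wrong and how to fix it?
Bug: A WHERE condition on the right-hand table after LEFT JOIN drops unmatched parents

Fix: Move the right-table condition into the ON clause so unmatched parents are kept

Corrected query:
SELECT p.name, c.sales FROM authors p LEFT JOIN novels c ON c.author_id = p.id AND c.sales > 76062

Result:
name    | sales
--------+------
Austen  | NULL 
Borges  | 76476
Asimov  | NULL 
Le Guin | NULL 
Tolkien | NULL 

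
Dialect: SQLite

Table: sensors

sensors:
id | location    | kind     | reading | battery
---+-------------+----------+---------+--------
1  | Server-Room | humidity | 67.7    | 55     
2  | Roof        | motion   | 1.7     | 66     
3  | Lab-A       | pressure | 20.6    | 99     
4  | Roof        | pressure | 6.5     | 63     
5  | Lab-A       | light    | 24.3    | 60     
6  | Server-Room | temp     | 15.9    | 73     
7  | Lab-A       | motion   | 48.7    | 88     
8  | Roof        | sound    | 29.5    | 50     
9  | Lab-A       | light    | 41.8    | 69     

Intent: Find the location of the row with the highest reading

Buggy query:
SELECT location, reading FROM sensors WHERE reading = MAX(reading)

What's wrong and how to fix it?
Bug: WHERE is evaluated per row; an aggregate over the whole table isn't defined there

Fix: Wrap MAX in a scalar subquery so WHERE compares against a single value

Corrected query:
SELECT location, reading FROM sensors WHERE reading = (SELECT MAX(reading) FROM sensors)

Result:
location    | reading
------------+--------
Server-Room | 67.7   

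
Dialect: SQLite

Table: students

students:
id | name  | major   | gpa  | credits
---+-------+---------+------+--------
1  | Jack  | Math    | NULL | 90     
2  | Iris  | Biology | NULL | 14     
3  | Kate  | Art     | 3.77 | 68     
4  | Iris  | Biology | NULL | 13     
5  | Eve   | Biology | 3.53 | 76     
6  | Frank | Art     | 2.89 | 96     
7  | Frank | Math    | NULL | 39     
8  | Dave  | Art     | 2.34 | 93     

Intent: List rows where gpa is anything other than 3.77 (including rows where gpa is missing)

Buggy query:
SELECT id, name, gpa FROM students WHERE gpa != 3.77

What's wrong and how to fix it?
Bug: 'gpa != 3.77' is unknown when gpa is NULL, so NULL rows are silently excluded

Fix: Handle NULL separately with IS NULL alongside the inequality

Corrected query:
SELECT id, name, gpa FROM students WHERE gpa != 3.77 OR gpa IS NULL

Result:
id | name  | gpa 
---+-------+-----
1  | Jack  | NULL
2  | Iris  | NULL
4  | Iris  | NULL
5  | Eve   | 3.53
6  | Frank | 2.89
7  | Frank | NULL
8  | Dave  | 2.34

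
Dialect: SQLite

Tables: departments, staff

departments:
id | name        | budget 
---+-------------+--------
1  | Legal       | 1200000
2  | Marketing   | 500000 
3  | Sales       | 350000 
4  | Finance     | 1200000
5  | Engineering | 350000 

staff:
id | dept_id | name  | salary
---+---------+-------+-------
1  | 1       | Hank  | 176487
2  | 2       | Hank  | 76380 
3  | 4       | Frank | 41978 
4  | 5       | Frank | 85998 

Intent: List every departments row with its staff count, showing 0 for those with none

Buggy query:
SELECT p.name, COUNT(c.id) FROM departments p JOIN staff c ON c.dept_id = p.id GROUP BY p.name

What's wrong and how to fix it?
Bug: INNER JOIN drops departments rows that have no matching staff rows

Fix: Use LEFT JOIN so parents without children still appear (COUNT(c.id) gives 0)

Corrected query:
SELECT p.name, COUNT(c.id) FROM departments p LEFT JOIN staff c ON c.dept_id = p.id GROUP BY p.name

Result:
name        | COUNT(c.id)
------------+------------
Engineering | 1          
Finance     | 1          
Legal       | 1          
Marketing   | 1          
Sales       | 0          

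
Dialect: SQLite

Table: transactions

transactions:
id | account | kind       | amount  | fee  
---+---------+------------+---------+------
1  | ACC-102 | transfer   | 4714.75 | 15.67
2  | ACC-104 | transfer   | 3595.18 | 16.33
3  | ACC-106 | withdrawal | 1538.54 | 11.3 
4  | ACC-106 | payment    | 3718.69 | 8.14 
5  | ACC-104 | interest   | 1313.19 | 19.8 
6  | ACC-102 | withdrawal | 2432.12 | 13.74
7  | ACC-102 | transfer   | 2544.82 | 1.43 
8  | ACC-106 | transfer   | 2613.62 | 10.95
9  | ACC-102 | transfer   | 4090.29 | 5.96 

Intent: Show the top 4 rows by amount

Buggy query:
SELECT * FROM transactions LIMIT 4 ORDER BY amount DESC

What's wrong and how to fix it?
Bug: LIMIT must come after ORDER BY

Fix: Swap the clauses: ORDER BY first, then LIMIT

Corrected query:
SELECT * FROM transactions ORDER BY amount DESC LIMIT 4

Result:
id | account | kind     | amount  | fee  
---+---------+----------+---------+------
1  | ACC-102 | transfer | 4714.75 | 15.67
9  | ACC-102 | transfer | 4090.29 | 5.96 
4  | ACC-106 | payment  | 3718.69 | 8.14 
2  | ACC-104 | transfer | 3595.18 | 16.33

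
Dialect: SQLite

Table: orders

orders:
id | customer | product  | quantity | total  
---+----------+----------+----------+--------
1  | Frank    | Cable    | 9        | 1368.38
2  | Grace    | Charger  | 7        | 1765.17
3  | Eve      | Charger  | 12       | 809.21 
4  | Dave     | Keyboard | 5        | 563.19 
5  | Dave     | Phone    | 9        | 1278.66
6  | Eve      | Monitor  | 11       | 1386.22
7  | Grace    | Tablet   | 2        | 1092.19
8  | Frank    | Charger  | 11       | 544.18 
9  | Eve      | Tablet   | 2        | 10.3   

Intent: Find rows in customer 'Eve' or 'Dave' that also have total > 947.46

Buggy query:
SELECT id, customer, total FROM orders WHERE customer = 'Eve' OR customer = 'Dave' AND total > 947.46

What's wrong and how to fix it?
Bug: Without parentheses, AND is evaluated before OR, so the total filter only applies to the 'Dave' branch

Fix: Group the OR with parentheses (or use IN), then AND the threshold

Corrected query:
SELECT id, customer, total FROM orders WHERE (customer = 'Eve' OR customer = 'Dave') AND total > 947.46

Result:
id | customer | total  
---+----------+--------
5  | Dave     | 1278.66
6  | Eve      | 1386.22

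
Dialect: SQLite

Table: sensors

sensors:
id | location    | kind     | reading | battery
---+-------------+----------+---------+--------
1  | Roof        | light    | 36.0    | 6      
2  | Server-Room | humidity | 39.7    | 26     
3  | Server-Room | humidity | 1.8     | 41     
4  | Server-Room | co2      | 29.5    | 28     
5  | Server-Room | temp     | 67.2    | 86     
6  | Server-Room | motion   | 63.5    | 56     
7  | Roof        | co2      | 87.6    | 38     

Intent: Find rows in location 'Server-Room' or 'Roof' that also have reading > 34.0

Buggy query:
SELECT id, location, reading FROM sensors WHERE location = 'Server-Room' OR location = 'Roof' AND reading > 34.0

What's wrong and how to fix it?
Bug: Without parentheses, AND is evaluated before OR, so the reading filter only applies to the 'Roof' branch

Fix: Group the OR with parentheses (or use IN), then AND the threshold

Corrected query:
SELECT id, location, reading FROM sensors WHERE (location = 'Server-Room' OR location = 'Roof') AND reading > 34.0

Result:
id | location    | reading
---+-------------+--------
1  | Roof        | 36     
2  | Server-Room | 39.7   
5  | Server-Room | 67.2   
6  | Server-Room | 63.5   
7  | Roof        | 87.6   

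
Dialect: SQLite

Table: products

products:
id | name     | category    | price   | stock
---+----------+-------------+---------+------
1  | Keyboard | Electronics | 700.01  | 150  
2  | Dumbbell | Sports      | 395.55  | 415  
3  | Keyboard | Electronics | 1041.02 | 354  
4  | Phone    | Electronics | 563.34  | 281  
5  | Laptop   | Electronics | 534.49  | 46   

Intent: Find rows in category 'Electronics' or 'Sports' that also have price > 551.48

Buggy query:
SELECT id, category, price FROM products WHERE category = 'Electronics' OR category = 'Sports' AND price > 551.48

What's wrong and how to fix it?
Bug: AND binds tighter than OR, so this parses as category = 'Electronics' OR (category = 'Sports' AND price > 551.48)

Fix: Add parentheses around the OR so the AND applies to both alternatives

Corrected query:
SELECT id, category, price FROM products WHERE (category = 'Electronics' OR category = 'Sports') AND price > 551.48

Result:
id | category    | price  
---+-------------+--------
1  | Electronics | 700.01 
3  | Electronics | 1041.02
4  | Electronics | 563.34 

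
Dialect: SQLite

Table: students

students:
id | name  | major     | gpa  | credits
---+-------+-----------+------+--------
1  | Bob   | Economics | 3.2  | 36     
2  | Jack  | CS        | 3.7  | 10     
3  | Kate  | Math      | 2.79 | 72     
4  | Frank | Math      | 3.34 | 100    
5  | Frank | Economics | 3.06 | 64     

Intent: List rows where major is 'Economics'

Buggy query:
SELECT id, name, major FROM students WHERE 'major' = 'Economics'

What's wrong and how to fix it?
Bug: 'major' in single quotes is a string literal, not the column; the comparison is literal-vs-literal and never true

Fix: Reference the column as major without single quotes

Corrected query:
SELECT id, name, major FROM students WHERE major = 'Economics'

Result:
id | name  | major    
---+-------+----------
1  | Bob   | Economics
5  | Frank | Economics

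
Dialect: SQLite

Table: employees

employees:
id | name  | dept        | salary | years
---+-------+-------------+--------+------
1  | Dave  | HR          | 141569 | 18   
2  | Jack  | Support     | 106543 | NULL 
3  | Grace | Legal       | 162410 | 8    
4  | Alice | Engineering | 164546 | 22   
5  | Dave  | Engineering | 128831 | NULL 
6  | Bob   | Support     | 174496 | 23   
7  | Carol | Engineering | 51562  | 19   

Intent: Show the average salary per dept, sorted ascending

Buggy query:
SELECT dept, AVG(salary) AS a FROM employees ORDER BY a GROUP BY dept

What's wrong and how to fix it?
Bug: ORDER BY appears before GROUP BY; SQL clause order requires GROUP BY first

Fix: Reorder: SELECT … FROM … GROUP BY … ORDER BY …

Corrected query:
SELECT dept, AVG(salary) AS a FROM employees GROUP BY dept ORDER BY a

Result:
dept        | a            
------------+--------------
Engineering | 114979.666667
Support     | 140519.5     
HR          | 141569       
Legal       | 162410       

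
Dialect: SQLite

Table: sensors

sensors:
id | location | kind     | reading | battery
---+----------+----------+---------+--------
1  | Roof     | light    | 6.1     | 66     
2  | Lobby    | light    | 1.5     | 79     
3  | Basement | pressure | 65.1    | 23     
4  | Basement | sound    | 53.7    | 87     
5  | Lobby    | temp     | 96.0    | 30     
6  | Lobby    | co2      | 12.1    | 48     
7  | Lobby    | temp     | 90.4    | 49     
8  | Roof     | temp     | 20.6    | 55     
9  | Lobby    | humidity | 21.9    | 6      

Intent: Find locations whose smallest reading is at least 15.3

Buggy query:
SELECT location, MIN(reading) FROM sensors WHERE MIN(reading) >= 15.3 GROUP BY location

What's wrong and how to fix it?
Bug: Aggregates like MIN are computed per group after WHERE runs

Fix: Use HAVING for the per-group MIN condition

Corrected query:
SELECT location, MIN(reading) FROM sensors GROUP BY location HAVING MIN(reading) >= 15.3

Result:
location | MIN(reading)
---------+-------------
Basement | 53.7        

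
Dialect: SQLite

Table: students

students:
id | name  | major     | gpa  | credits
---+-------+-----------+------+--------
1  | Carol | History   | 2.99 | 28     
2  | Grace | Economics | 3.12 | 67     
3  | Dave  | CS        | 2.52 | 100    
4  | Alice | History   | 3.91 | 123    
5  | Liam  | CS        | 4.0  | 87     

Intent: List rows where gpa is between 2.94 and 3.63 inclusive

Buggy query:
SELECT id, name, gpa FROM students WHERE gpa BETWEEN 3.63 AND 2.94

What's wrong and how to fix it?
Bug: The bounds are reversed; BETWEEN a AND b requires a <= b to match anything

Fix: Swap the bounds so the smaller value comes first

Corrected query:
SELECT id, name, gpa FROM students WHERE gpa BETWEEN 2.94 AND 3.63

Result:
id | name  | gpa 
---+-------+-----
1  | Carol | 2.99
2  | Grace | 3.12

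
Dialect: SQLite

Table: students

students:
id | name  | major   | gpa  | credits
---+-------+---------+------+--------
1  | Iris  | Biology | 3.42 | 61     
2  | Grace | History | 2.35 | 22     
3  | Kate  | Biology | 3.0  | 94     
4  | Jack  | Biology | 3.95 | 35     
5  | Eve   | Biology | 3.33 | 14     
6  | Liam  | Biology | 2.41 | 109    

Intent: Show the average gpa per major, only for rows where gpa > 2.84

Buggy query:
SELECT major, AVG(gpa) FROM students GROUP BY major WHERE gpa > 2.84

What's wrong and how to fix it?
Bug: WHERE cannot follow GROUP BY

Fix: Place WHERE between FROM and GROUP BY

Corrected query:
SELECT major, AVG(gpa) FROM students WHERE gpa > 2.84 GROUP BY major

Result:
major   | AVG(gpa)
--------+---------
Biology | 3.425   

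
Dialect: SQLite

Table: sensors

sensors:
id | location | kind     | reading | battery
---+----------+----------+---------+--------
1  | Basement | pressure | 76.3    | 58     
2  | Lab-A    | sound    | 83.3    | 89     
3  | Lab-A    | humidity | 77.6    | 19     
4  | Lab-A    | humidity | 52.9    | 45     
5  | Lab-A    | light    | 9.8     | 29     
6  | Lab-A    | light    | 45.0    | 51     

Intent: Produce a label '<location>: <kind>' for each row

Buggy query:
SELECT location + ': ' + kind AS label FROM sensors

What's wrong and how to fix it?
Bug: SQLite uses || for string concatenation; + coerces text to numbers (yielding 0)

Fix: Use the || operator for string concatenation

Corrected query:
SELECT location || ': ' || kind AS label FROM sensors

Result:
label             
------------------
Basement: pressure
Lab-A: sound      
Lab-A: humidity   
Lab-A: humidity   
Lab-A: light      
Lab-A: light      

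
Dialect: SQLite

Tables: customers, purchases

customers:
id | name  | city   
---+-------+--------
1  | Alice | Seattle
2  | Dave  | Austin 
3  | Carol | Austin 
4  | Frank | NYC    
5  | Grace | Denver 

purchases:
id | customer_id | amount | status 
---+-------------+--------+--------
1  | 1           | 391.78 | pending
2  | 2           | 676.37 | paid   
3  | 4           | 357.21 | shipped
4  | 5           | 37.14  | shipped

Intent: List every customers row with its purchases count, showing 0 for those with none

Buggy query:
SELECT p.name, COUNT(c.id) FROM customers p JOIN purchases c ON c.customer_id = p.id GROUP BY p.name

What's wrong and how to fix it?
Bug: INNER JOIN drops customers rows that have no matching purchases rows

Fix: Use LEFT JOIN so parents without children still appear (COUNT(c.id) gives 0)

Corrected query:
SELECT p.name, COUNT(c.id) FROM customers p LEFT JOIN purchases c ON c.customer_id = p.id GROUP BY p.name

Result:
name  | COUNT(c.id)
------+------------
Alice | 1          
Carol | 0          
Dave  | 1          
Frank | 1          
Grace | 1          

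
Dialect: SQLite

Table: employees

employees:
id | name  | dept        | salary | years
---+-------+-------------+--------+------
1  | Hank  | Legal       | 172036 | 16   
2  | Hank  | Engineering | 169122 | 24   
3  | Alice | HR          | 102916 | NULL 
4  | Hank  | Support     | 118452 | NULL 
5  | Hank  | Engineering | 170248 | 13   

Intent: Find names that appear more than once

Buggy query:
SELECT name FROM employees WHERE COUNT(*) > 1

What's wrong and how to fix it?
Bug: WHERE can't reference COUNT(*); aggregates are computed after WHERE

Fix: GROUP BY name, then filter groups with HAVING COUNT(*) > 1

Corrected query:
SELECT name FROM employees GROUP BY name HAVING COUNT(*) > 1

Result:
name
----
Hank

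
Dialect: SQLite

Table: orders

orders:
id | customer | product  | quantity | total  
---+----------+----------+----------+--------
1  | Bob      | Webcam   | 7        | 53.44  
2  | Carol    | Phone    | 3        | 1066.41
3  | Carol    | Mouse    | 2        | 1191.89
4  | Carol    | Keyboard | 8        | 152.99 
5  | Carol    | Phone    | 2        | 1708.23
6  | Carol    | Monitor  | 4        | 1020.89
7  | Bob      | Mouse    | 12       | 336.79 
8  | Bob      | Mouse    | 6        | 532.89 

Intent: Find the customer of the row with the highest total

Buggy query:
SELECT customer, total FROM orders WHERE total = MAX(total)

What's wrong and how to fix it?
Bug: WHERE is evaluated per row; an aggregate over the whole table isn't defined there

Fix: Wrap MAX in a scalar subquery so WHERE compares against a single value

Corrected query:
SELECT customer, total FROM orders WHERE total = (SELECT MAX(total) FROM orders)

Result:
customer | total  
---------+--------
Carol    | 1708.23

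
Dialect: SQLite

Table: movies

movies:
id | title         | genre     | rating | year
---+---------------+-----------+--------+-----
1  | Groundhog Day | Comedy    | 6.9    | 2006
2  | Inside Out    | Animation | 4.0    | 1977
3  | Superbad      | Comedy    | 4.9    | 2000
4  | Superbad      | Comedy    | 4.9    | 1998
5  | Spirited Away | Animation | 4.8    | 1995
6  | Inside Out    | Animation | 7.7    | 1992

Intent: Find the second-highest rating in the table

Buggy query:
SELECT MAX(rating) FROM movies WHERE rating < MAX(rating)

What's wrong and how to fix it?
Bug: MAX(rating) on the right of the comparison is an aggregate-in-WHERE error

Fix: Compute the overall MAX in a subquery, then take MAX of rows below it

Corrected query:
SELECT MAX(rating) FROM movies WHERE rating < (SELECT MAX(rating) FROM movies)

Result:
MAX(rating)
-----------
6.9        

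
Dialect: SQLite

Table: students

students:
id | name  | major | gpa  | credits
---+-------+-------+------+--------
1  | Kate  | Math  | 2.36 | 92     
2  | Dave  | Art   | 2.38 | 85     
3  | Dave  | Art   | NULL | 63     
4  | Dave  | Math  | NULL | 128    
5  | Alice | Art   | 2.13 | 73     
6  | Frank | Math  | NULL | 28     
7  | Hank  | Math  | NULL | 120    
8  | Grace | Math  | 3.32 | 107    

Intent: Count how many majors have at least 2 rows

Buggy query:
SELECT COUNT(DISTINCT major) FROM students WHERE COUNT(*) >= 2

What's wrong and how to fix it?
Bug: COUNT(*) cannot appear in WHERE; the per-group count doesn't exist yet

Fix: Group first with HAVING COUNT(*) >= 2, then COUNT the resulting groups

Corrected query:
SELECT COUNT(*) FROM (SELECT major FROM students GROUP BY major HAVING COUNT(*) >= 2)

Result:
COUNT(*)
--------
2       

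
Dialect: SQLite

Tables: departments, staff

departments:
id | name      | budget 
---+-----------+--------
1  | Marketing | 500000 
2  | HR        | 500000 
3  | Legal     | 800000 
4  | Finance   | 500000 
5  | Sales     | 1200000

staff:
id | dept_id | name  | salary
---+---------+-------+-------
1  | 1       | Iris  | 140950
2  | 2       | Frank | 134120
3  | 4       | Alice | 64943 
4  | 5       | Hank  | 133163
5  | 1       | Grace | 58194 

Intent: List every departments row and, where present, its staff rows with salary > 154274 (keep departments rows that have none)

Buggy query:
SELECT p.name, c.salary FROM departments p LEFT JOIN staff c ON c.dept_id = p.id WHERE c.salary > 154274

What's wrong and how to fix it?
Bug: Filtering c.salary in WHERE discards the NULL rows produced by LEFT JOIN, turning it into an inner join

Fix: Move the right-table condition into the ON clause so unmatched parents are kept

Corrected query:
SELECT p.name, c.salary FROM departments p LEFT JOIN staff c ON c.dept_id = p.id AND c.salary > 154274

Result:
name      | salary
----------+-------
Marketing | NULL  
HR        | NULL  
Legal     | NULL  
Finance   | NULL  
Sales     | NULL  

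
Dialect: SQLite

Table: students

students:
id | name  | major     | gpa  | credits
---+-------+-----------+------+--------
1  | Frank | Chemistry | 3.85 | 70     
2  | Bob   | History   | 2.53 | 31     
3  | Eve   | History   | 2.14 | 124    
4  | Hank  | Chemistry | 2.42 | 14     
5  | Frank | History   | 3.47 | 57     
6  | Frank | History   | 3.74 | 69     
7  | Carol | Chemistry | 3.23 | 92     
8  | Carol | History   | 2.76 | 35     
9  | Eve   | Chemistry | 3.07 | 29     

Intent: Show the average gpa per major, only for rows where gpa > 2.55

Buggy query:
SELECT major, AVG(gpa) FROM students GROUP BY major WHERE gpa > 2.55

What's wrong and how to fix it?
Bug: Row-level WHERE must come before GROUP BY in the clause order

Fix: Move the WHERE clause before GROUP BY

Corrected query:
SELECT major, AVG(gpa) FROM students WHERE gpa > 2.55 GROUP BY major

Result:
major     | AVG(gpa)
----------+---------
Chemistry | 3.383333
History   | 3.323333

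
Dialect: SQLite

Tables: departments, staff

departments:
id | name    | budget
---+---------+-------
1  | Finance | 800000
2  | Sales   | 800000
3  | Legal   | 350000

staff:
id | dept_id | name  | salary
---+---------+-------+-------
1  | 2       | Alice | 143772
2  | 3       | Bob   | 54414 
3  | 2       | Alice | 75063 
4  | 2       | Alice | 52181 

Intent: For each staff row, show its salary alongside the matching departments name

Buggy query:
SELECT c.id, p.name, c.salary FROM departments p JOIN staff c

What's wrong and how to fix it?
Bug: Missing join condition: each staff row is matched to all departments rows instead of just its own

Fix: Add ON c.dept_id = p.id to the JOIN

Corrected query:
SELECT c.id, p.name, c.salary FROM departments p JOIN staff c ON c.dept_id = p.id

Result:
id | name  | salary
---+-------+-------
1  | Sales | 143772
2  | Legal | 54414 
3  | Sales | 75063 
4  | Sales | 52181 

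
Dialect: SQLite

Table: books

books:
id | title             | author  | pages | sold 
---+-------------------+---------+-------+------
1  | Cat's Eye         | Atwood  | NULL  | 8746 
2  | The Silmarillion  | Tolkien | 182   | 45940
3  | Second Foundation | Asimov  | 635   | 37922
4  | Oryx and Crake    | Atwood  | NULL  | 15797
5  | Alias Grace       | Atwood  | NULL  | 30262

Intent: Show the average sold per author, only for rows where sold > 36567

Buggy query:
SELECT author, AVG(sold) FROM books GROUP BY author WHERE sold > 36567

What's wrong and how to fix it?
Bug: Row-level WHERE must come before GROUP BY in the clause order

Fix: Move the WHERE clause before GROUP BY

Corrected query:
SELECT author, AVG(sold) FROM books WHERE sold > 36567 GROUP BY author

Result:
author  | AVG(sold)
--------+----------
Asimov  | 37922    
Tolkien | 45940    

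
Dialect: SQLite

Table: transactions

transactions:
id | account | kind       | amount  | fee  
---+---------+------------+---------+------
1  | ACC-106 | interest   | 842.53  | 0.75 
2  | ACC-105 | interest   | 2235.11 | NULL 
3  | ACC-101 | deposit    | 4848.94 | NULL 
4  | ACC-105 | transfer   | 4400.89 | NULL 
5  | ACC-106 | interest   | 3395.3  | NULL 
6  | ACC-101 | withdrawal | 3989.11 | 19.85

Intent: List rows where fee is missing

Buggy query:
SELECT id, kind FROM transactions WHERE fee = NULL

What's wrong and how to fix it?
Bug: Comparing to NULL with '=' never matches; NULL = NULL is unknown, not true

Fix: Use IS NULL to test for NULL

Corrected query:
SELECT id, kind FROM transactions WHERE fee IS NULL

Result:
id | kind    
---+---------
2  | interest
3  | deposit 
4  | transfer
5  | interest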